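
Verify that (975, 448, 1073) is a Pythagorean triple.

Compute a² + b² = 975² + 448² = 950625 + 200704 = 1151329
Compute c² = 1073² = 1151329
Since 1151329 = 1151329, confirmed.

Yes, it is a Pythagorean triple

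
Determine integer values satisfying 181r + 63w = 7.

Step 1: Check solvability.
gcd(181, 63) = 1
Since 1 divides 7, solutions exist.

Step 2: Apply extended Euclidean algorithm to find gcd.
We find integers such that 181*x0 + 63*y0 = 1

Step 3: Scale the particular solution.
Multiply by 7/1 = 7:
r = -56, w = 161

Step 4: Verify.
181*(-56) + 63*(161) = 7 = 7 ✓

r = -56, w = 161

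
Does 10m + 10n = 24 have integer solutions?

Step 1: Compute gcd(10, 10).
gcd(10, 10) = 10

Step 2: Check divisibility.
Does 10 divide 24? 24 = 10 x 2 + 4, so no.

By the theorem on linear Diophantine equations, 10m + 10n = 24 has integer solutions if and only if gcd(10, 10) divides 24. Since 10 does not divide 24, no solutions exist.

No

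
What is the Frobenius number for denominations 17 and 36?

For two coprime denominations a and b, the Frobenius number (largest value not representable as a non-negative combination) is ab - a - b.
Here gcd(17, 36) = 1, so they are coprime.
F(17, 36) = 17·36 - 17 - 36 = 612 - 53 = 559

559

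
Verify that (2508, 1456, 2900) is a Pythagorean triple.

Compute a² + b² = 2508² + 1456² = 6290064 + 2119936 = 8410000
Compute c² = 2900² = 8410000
Since 8410000 = 8410000, confirmed.

Yes, it is a Pythagorean triple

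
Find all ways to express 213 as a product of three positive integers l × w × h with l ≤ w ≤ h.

Iterate l from 1 to ⌊213^(1/3)⌋. For each l dividing 213, iterate w ≥ l with w dividing 213/l, and set h = 213/(l·w).
Triples found (2): (1×1×213), (1×3×71)

(1×1×213), (1×3×71)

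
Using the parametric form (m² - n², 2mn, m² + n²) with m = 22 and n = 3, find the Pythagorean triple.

a = m² - n² = 22² - 3² = 484 - 9 = 475
b = 2mn = 2·22·3 = 132
c = m² + n² = 484 + 9 = 493
Verify: 475² + 132² = 225625 + 17424 = 243049 = 493² ✓

(475, 132, 493)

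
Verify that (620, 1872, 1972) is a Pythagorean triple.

Compute a² + b²:
620² + 1872² = 384400 + 3504384 = 3888784
Compute c²:
1972² = 3888784
Since 3888784 = 3888784, it is a Pythagorean triple.

Yes, it is a Pythagorean triple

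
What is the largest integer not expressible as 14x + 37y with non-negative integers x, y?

For two coprime denominations a and b, the Frobenius number (largest value not representable as a non-negative combination) is ab - a - b.
Here gcd(14, 37) = 1, so they are coprime.
F(14, 37) = 14·37 - 14 - 37 = 518 - 51 = 467

467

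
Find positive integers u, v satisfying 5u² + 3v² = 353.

Try small values of u and check whether (353 - 5u²)/3 is a perfect square.
u = 7: 5·7² = 245, so 3v² = 353 - 245 = 108, giving v² = 36, v = 6.
Check: 5·7² + 3·6² = 245 + 108 = 353 ✓

u = 7, v = 6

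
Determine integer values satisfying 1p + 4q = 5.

Step 1: Check solvability.
gcd(1, 4) = 1
Since 1 divides 5, solutions exist.

Step 2: Apply extended Euclidean algorithm to find gcd.
We find integers such that 1*x0 + 4*y0 = 1

Step 3: Scale the particular solution.
Multiply by 5/1 = 5:
p = 5, q = 0

Step 4: Verify.
1*(5) + 4*(0) = 5 = 5 ✓

p = 5, q = 0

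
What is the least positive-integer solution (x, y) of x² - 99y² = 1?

We seek the smallest positive integers (x, y) with x² - 99y² = 1, i.e., x² = 99y² + 1.
Try successive y values:
y = 1: x² = 99·1² + 1 = 100, x = 10 ✓

Verify: 10² - 99·1² = 100 - 99 = 1 ✓

x = 10, y = 1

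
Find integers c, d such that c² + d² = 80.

We need to find integers c, d > 0 such that c² + d² = 80.
Trying c = 4: d² = 80 - 4² = 80 - 16 = 64
d = 8
Check: 4² + 8² = 16 + 64 = 80 ✓

80 = 4² + 8²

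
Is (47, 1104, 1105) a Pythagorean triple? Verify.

Compute a² + b² = 47² + 1104² = 2209 + 1218816 = 1221025
Compute c² = 1105² = 1221025
Since 1221025 = 1221025, confirmed.

Yes, it is a Pythagorean triple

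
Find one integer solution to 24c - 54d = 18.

Step 1: Check solvability.
gcd(24, 54) = 6
Since 6 divides 18, solutions exist.

Step 2: Apply extended Euclidean algorithm to find gcd.
We find integers such that 24*x0 + 54*y0 = 6

Step 3: Scale the particular solution.
Multiply by 18/6 = 3:
c = -6, d = -3

Step 4: Verify.
24*(-6) - 54*(-3) = 18 = 18 ✓

c = -6, d = -3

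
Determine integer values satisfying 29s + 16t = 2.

Step 1: Check solvability.
gcd(29, 16) = 1
Since 1 divides 2, solutions exist.

Step 2: Apply extended Euclidean algorithm to find gcd.
We find integers such that 29*x0 + 16*y0 = 1

Step 3: Scale the particular solution.
Multiply by 2/1 = 2:
s = 10, t = -18

Step 4: Verify.
29*(10) + 16*(-18) = 2 = 2 ✓

s = 10, t = -18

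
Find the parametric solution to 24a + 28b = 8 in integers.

Step 1: Compute gcd(24, 28) = 4.
Since 4 divides 8, solutions exist.

Step 2: Find a particular solution using extended Euclidean algorithm.
We get a₀ = -2, b₀ = 2.
Check: 24*-2 + 28*2 = 8 = 8 ✓

Step 3: Write the general solution.
a = -2 + (28/4)t = -2 + 7t
b = 2 - (24/4)t = 2 - 6t
for any integer t.

a = -2 + 7t, b = 2 - 6t for integer t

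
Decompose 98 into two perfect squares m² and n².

We need to find integers m, n > 0 such that m² + n² = 98.
Trying m = 7: n² = 98 - 7² = 98 - 49 = 49
n = 7
Check: 7² + 7² = 49 + 49 = 98 ✓

98 = 7² + 7²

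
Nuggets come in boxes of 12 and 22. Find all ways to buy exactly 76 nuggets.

We need non-negative integers (x, y) with 12x + 22y = 76.
For each x in 0..6, check if 76 - 12x is a non-negative multiple of 22.
No x yields an integer y ≥ 0.

No solution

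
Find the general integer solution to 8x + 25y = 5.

Step 1: Compute gcd(8, 25) = 1.
Since 1 divides 5, solutions exist.

Step 2: Find a particular solution using extended Euclidean algorithm.
We get x₀ = -15, y₀ = 5.
Check: 8*-15 + 25*5 = 5 = 5 ✓

Step 3: Write the general solution.
x = -15 + (25/1)t = -15 + 25t
y = 5 - (8/1)t = 5 - 8t
for any integer t.

x = -15 + 25t, y = 5 - 8t for integer t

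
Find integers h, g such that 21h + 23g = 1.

Step 1: Check solvability.
gcd(21, 23) = 1
Since 1 divides 1, solutions exist.

Step 2: Apply extended Euclidean algorithm to find gcd.
We find integers such that 21*x0 + 23*y0 = 1

Step 3: Scale the particular solution.
Multiply by 1/1 = 1:
h = 11, g = -10

Step 4: Verify.
21*(11) + 23*(-10) = 1 = 1 ✓

h = 11, g = -10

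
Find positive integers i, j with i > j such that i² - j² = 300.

Factor: i² - j² = (i+j)(i-j) = 300.
We need two factors of 300 with the same parity.
Use i+j = 150 and i-j = 2 (product 150·2 = 300).
Adding: 2i = 152, so i = 76.
Subtracting: 2j = 148, so j = 74.
Check: 76² - 74² = 5776 - 5476 = 300 ✓

i = 76, j = 74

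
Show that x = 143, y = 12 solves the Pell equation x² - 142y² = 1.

Compute x² = 143² = 20449
Compute 142y² = 142·12² = 142·144 = 20448
x² - 142y² = 20449 - 20448 = 1
Since this equals 1, (143, 12) is a solution.

Yes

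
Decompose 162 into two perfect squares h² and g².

We need to find integers h, g > 0 such that h² + g² = 162.
Trying h = 9: g² = 162 - 9² = 162 - 81 = 81
g = 9
Check: 9² + 9² = 81 + 81 = 162 ✓

162 = 9² + 9²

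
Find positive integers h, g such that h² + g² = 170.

Search for h with 170 - h² a perfect square.
h = 1: 170 - 1² = 170 - 1 = 169 = 13² ✓
So h = 1, g = 13.

h = 1, g = 13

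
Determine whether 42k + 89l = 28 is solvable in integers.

Step 1: Compute gcd(42, 89).
gcd(42, 89) = 1

Step 2: Check divisibility.
Does 1 divide 28? 28 = 1 x 28, so yes.

By the theorem on linear Diophantine equations, 42k + 89l = 28 has integer solutions if and only if gcd(42, 89) divides 28. Since 1 | 28, solutions exist.

Yes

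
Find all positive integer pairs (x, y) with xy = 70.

The positive divisors of 70 are: 1, 2, 5, 7, 10, 14, 35, 70.
Each divisor d gives the pair (d, 70/d):
(1, 70), (2, 35), (5, 14), (7, 10), (10, 7), (14, 5), (35, 2), (70, 1)

(1, 70), (2, 35), (5, 14), (7, 10), (10, 7), (14, 5), (35, 2), (70, 1)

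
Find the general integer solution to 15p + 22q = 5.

Step 1: Compute gcd(15, 22) = 1.
Since 1 divides 5, solutions exist.

Step 2: Find a particular solution using extended Euclidean algorithm.
We get p₀ = 15, q₀ = -10.
Check: 15*15 + 22*-10 = 5 = 5 ✓

Step 3: Write the general solution.
p = 15 + (22/1)t = 15 + 22t
q = -10 - (15/1)t = -10 - 15t
for any integer t.

p = 15 + 22t, q = -10 - 15t for integer t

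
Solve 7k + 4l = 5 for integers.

Step 1: Check solvability.
gcd(7, 4) = 1
Since 1 divides 5, solutions exist.

Step 2: Apply extended Euclidean algorithm to find gcd.
We find integers such that 7*x0 + 4*y0 = 1

Step 3: Scale the particular solution.
Multiply by 5/1 = 5:
k = -5, l = 10

Step 4: Verify.
7*(-5) + 4*(10) = 5 = 5 ✓

k = -5, l = 10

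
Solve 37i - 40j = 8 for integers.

Step 1: Check solvability.
gcd(37, 40) = 1
Since 1 divides 8, solutions exist.

Step 2: Apply extended Euclidean algorithm to find gcd.
We find integers such that 37*x0 + 40*y0 = 1

Step 3: Scale the particular solution.
Multiply by 8/1 = 8:
i = 104, j = 96

Step 4: Verify.
37*(104) - 40*(96) = 8 = 8 ✓

i = 104, j = 96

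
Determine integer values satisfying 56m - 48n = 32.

Step 1: Check solvability.
gcd(56, 48) = 8
Since 8 divides 32, solutions exist.

Step 2: Apply extended Euclidean algorithm to find gcd.
We find integers such that 56*x0 + 48*y0 = 8

Step 3: Scale the particular solution.
Multiply by 32/8 = 4:
m = 4, n = 4

Step 4: Verify.
56*(4) - 48*(4) = 32 = 32 ✓

m = 4, n = 4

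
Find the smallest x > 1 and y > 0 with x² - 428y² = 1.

We seek the smallest positive integers (x, y) with x² - 428y² = 1, i.e., x² = 428y² + 1.
Try successive y values:
y = 1: x² = 428·1² + 1 = 429, not a perfect square
y = 2: x² = 428·2² + 1 = 1713, not a perfect square
y = 3: x² = 428·3² + 1 = 3853, not a perfect square
... continuing the search (or via continued fractions) ...
y = 89466: x² = 428·89466² + 1 = 3425782686769, x = 1850887 ✓

Verify: 1850887² - 428·89466² = 3425782686769 - 3425782686768 = 1 ✓

x = 1850887, y = 89466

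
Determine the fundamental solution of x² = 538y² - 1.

We need x² = 538y² - 1. Try successive y:
y = 1: x² = 538·1² - 1 = 537, not a perfect square
y = 2: x² = 538·2² - 1 = 2151, not a perfect square
y = 3: x² = 538·3² - 1 = 4841, not a perfect square
...
y = 2977: x² = 538·2977² - 1 = 4768040601 = 69051² ✓
Check: 69051² - 538·2977² = 4768040601 - 4768040602 = -1 ✓

x = 69051, y = 2977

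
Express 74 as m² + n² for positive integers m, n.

We need to find integers m, n > 0 such that m² + n² = 74.
Trying m = 5: n² = 74 - 5² = 74 - 25 = 49
n = 7
Check: 5² + 7² = 25 + 49 = 74 ✓

74 = 5² + 7²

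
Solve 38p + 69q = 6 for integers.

Step 1: Check solvability.
gcd(38, 69) = 1
Since 1 divides 6, solutions exist.

Step 2: Apply extended Euclidean algorithm to find gcd.
We find integers such that 38*x0 + 69*y0 = 1

Step 3: Scale the particular solution.
Multiply by 6/1 = 6:
p = 120, q = -66

Step 4: Verify.
38*(120) + 69*(-66) = 6 = 6 ✓

p = 120, q = -66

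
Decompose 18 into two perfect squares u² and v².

We need to find integers u, v > 0 such that u² + v² = 18.
Trying u = 3: v² = 18 - 3² = 18 - 9 = 9
v = 3
Check: 3² + 3² = 9 + 9 = 18 ✓

18 = 3² + 3²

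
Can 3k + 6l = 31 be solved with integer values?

Step 1: Compute gcd(3, 6).
gcd(3, 6) = 3

Step 2: Check divisibility.
Does 3 divide 31? 31 = 3 x 10 + 1, so no.

By the theorem on linear Diophantine equations, 3k + 6l = 31 has integer solutions if and only if gcd(3, 6) divides 31. Since 3 does not divide 31, no solutions exist.

No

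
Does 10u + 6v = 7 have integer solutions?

Step 1: Compute gcd(10, 6).
gcd(10, 6) = 2

Step 2: Check divisibility.
Does 2 divide 7? 7 = 2 x 3 + 1, so no.

By the theorem on linear Diophantine equations, 10u + 6v = 7 has integer solutions if and only if gcd(10, 6) divides 7. Since 2 does not divide 7, no solutions exist.

No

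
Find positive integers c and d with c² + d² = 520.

We need to find integers c, d > 0 such that c² + d² = 520.
Trying c = 6: d² = 520 - 6² = 520 - 36 = 484
d = 22
Check: 6² + 22² = 36 + 484 = 520 ✓

520 = 6² + 22²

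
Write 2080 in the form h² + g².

We need to find integers h, g > 0 such that h² + g² = 2080.
Trying h = 12: g² = 2080 - 12² = 2080 - 144 = 1936
g = 44
Check: 12² + 44² = 144 + 1936 = 2080 ✓

2080 = 12² + 44²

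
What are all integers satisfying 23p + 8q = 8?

Step 1: Compute gcd(23, 8) = 1.
Since 1 divides 8, solutions exist.

Step 2: Find a particular solution using extended Euclidean algorithm.
We get p₀ = -8, q₀ = 24.
Check: 23*-8 + 8*24 = 8 = 8 ✓

Step 3: Write the general solution.
p = -8 + (8/1)t = -8 + 8t
q = 24 - (23/1)t = 24 - 23t
for any integer t.

p = -8 + 8t, q = 24 - 23t for integer t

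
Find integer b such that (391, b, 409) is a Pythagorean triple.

b² = c² - a² = 409² - 391² = 167281 - 152881 = 14400
b = sqrt(14400) = 120

120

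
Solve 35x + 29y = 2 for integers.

Step 1: Check solvability.
gcd(35, 29) = 1
Since 1 divides 2, solutions exist.

Step 2: Apply extended Euclidean algorithm to find gcd.
We find integers such that 35*x0 + 29*y0 = 1

Step 3: Scale the particular solution.
Multiply by 2/1 = 2:
x = 10, y = -12

Step 4: Verify.
35*(10) + 29*(-12) = 2 = 2 ✓

x = 10, y = -12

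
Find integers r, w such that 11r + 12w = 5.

Step 1: Check solvability.
gcd(11, 12) = 1
Since 1 divides 5, solutions exist.

Step 2: Apply extended Euclidean algorithm to find gcd.
We find integers such that 11*x0 + 12*y0 = 1

Step 3: Scale the particular solution.
Multiply by 5/1 = 5:
r = -5, w = 5

Step 4: Verify.
11*(-5) + 12*(5) = 5 = 5 ✓

r = -5, w = 5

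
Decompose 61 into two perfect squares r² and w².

We need to find integers r, w > 0 such that r² + w² = 61.
Trying r = 5: w² = 61 - 5² = 61 - 25 = 36
w = 6
Check: 5² + 6² = 25 + 36 = 61 ✓

61 = 5² + 6²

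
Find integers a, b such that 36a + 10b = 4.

Step 1: Check solvability.
gcd(36, 10) = 2
Since 2 divides 4, solutions exist.

Step 2: Apply extended Euclidean algorithm to find gcd.
We find integers such that 36*x0 + 10*y0 = 2

Step 3: Scale the particular solution.
Multiply by 4/2 = 2:
a = 4, b = -14

Step 4: Verify.
36*(4) + 10*(-14) = 4 = 4 ✓

a = 4, b = -14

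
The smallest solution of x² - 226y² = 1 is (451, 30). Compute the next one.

Solutions to x² - Dy² = 1 are generated by powers of (x₀ + y₀√D).
The next solution satisfies x₁ + y₁√226 = (x₀ + y₀√226)², giving:
x₁ = x₀² + 226y₀² = 451² + 226·30² = 203401 + 203400 = 406801
y₁ = 2x₀y₀ = 2·451·30 = 27060

Verify: 406801² - 226·27060² = 165487053601 - 165487053600 = 1 ✓

x = 406801, y = 27060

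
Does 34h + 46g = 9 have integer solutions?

Step 1: Compute gcd(34, 46).
gcd(34, 46) = 2

Step 2: Check divisibility.
Does 2 divide 9? 9 = 2 x 4 + 1, so no.

By the theorem on linear Diophantine equations, 34h + 46g = 9 has integer solutions if and only if gcd(34, 46) divides 9. Since 2 does not divide 9, no solutions exist.

No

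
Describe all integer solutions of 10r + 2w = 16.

Step 1: Compute gcd(10, 2) = 2.
Since 2 divides 16, solutions exist.

Step 2: Find a particular solution using extended Euclidean algorithm.
We get r₀ = 0, w₀ = 8.
Check: 10*0 + 2*8 = 16 = 16 ✓

Step 3: Write the general solution.
r = 0 + (2/2)t = 0 + 1t
w = 8 - (10/2)t = 8 - 5t
for any integer t.

r = 0 + 1t, w = 8 - 5t for integer t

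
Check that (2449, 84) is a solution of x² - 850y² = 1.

Compute x² = 2449² = 5997601
Compute 850y² = 850·84² = 850·7056 = 5997600
x² - 850y² = 5997601 - 5997600 = 1
Since this equals 1, (2449, 84) is a solution.

Yes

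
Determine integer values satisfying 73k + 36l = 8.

Step 1: Check solvability.
gcd(73, 36) = 1
Since 1 divides 8, solutions exist.

Step 2: Apply extended Euclidean algorithm to find gcd.
We find integers such that 73*x0 + 36*y0 = 1

Step 3: Scale the particular solution.
Multiply by 8/1 = 8:
k = 8, l = -16

Step 4: Verify.
73*(8) + 36*(-16) = 8 = 8 ✓

k = 8, l = -16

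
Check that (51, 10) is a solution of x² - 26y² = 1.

Compute x² = 51² = 2601
Compute 26y² = 26·10² = 26·100 = 2600
x² - 26y² = 2601 - 2600 = 1
Since this equals 1, (51, 10) is a solution.

Yes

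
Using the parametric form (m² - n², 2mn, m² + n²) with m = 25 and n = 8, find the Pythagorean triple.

a = m² - n² = 25² - 8² = 625 - 64 = 561
b = 2mn = 2·25·8 = 400
c = m² + n² = 625 + 64 = 689
Verify: 561² + 400² = 314721 + 160000 = 474721 = 689² ✓

(561, 400, 689)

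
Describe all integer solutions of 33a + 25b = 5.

Step 1: Compute gcd(33, 25) = 1.
Since 1 divides 5, solutions exist.

Step 2: Find a particular solution using extended Euclidean algorithm.
We get a₀ = -15, b₀ = 20.
Check: 33*-15 + 25*20 = 5 = 5 ✓

Step 3: Write the general solution.
a = -15 + (25/1)t = -15 + 25t
b = 20 - (33/1)t = 20 - 33t
for any integer t.

a = -15 + 25t, b = 20 - 33t for integer t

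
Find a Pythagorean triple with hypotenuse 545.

We need a² + b² = 545² = 297025.
Trying: 33² + 544² = 1089 + 295936 = 297025 ✓

(33, 544, 545)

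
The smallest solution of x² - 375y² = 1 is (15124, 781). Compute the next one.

Solutions to x² - Dy² = 1 are generated by powers of (x₀ + y₀√D).
The next solution satisfies x₁ + y₁√375 = (x₀ + y₀√375)², giving:
x₁ = x₀² + 375y₀² = 15124² + 375·781² = 228735376 + 228735375 = 457470751
y₁ = 2x₀y₀ = 2·15124·781 = 23623688

Verify: 457470751² - 375·23623688² = 209279488020504001 - 209279488020504000 = 1 ✓

x = 457470751, y = 23623688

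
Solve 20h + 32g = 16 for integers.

Step 1: Check solvability.
gcd(20, 32) = 4
Since 4 divides 16, solutions exist.

Step 2: Apply extended Euclidean algorithm to find gcd.
We find integers such that 20*x0 + 32*y0 = 4

Step 3: Scale the particular solution.
Multiply by 16/4 = 4:
h = -12, g = 8

Step 4: Verify.
20*(-12) + 32*(8) = 16 = 16 ✓

h = -12, g = 8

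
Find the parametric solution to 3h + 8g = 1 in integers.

Step 1: Compute gcd(3, 8) = 1.
Since 1 divides 1, solutions exist.

Step 2: Find a particular solution using extended Euclidean algorithm.
We get h₀ = 3, g₀ = -1.
Check: 3*3 + 8*-1 = 1 = 1 ✓

Step 3: Write the general solution.
h = 3 + (8/1)t = 3 + 8t
g = -1 - (3/1)t = -1 - 3t
for any integer t.

h = 3 + 8t, g = -1 - 3t for integer t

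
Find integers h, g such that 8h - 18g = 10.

Step 1: Check solvability.
gcd(8, 18) = 2
Since 2 divides 10, solutions exist.

Step 2: Apply extended Euclidean algorithm to find gcd.
We find integers such that 8*x0 + 18*y0 = 2

Step 3: Scale the particular solution.
Multiply by 10/2 = 5:
h = -10, g = -5

Step 4: Verify.
8*(-10) - 18*(-5) = 10 = 10 ✓

h = -10, g = -5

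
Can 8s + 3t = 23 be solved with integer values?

Step 1: Compute gcd(8, 3).
gcd(8, 3) = 1

Step 2: Check divisibility.
Does 1 divide 23? 23 = 1 x 23, so yes.

By the theorem on linear Diophantine equations, 8s + 3t = 23 has integer solutions if and only if gcd(8, 3) divides 23. Since 1 | 23, solutions exist.

Yes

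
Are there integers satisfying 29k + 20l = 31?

Step 1: Compute gcd(29, 20).
gcd(29, 20) = 1

Step 2: Check divisibility.
Does 1 divide 31? 31 = 1 x 31, so yes.

By the theorem on linear Diophantine equations, 29k + 20l = 31 has integer solutions if and only if gcd(29, 20) divides 31. Since 1 | 31, solutions exist.

Yes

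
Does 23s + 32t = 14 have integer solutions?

Step 1: Compute gcd(23, 32).
gcd(23, 32) = 1

Step 2: Check divisibility.
Does 1 divide 14? 14 = 1 x 14, so yes.

By the theorem on linear Diophantine equations, 23s + 32t = 14 has integer solutions if and only if gcd(23, 32) divides 14. Since 1 | 14, solutions exist.

Yes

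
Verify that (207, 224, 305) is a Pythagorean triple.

Compute a² + b² = 207² + 224² = 42849 + 50176 = 93025
Compute c² = 305² = 93025
Since 93025 = 93025, confirmed.

Yes, it is a Pythagorean triple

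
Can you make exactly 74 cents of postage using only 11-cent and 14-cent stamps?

We need non-negative x, y with 11x + 14y = 74.
gcd(11, 14) = 1 divides 74, so integer solutions exist, but checking x = 0..6 shows none with y ≥ 0.
So 74 cannot be made with non-negative stamp counts.

No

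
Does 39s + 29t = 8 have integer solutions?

Step 1: Compute gcd(39, 29).
gcd(39, 29) = 1

Step 2: Check divisibility.
Does 1 divide 8? 8 = 1 x 8, so yes.

By the theorem on linear Diophantine equations, 39s + 29t = 8 has integer solutions if and only if gcd(39, 29) divides 8. Since 1 | 8, solutions exist.

Yes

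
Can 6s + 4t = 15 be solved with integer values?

Step 1: Compute gcd(6, 4).
gcd(6, 4) = 2

Step 2: Check divisibility.
Does 2 divide 15? 15 = 2 x 7 + 1, so no.

By the theorem on linear Diophantine equations, 6s + 4t = 15 has integer solutions if and only if gcd(6, 4) divides 15. Since 2 does not divide 15, no solutions exist.

No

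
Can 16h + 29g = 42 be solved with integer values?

Step 1: Compute gcd(16, 29).
gcd(16, 29) = 1

Step 2: Check divisibility.
Does 1 divide 42? 42 = 1 x 42, so yes.

By the theorem on linear Diophantine equations, 16h + 29g = 42 has integer solutions if and only if gcd(16, 29) divides 42. Since 1 | 42, solutions exist.

Yes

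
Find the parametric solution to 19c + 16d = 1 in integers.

Step 1: Compute gcd(19, 16) = 1.
Since 1 divides 1, solutions exist.

Step 2: Find a particular solution using extended Euclidean algorithm.
We get c₀ = -5, d₀ = 6.
Check: 19*-5 + 16*6 = 1 = 1 ✓

Step 3: Write the general solution.
c = -5 + (16/1)t = -5 + 16t
d = 6 - (19/1)t = 6 - 19t
for any integer t.

c = -5 + 16t, d = 6 - 19t for integer t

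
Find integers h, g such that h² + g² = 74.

We need to find integers h, g > 0 such that h² + g² = 74.
Trying h = 5: g² = 74 - 5² = 74 - 25 = 49
g = 7
Check: 5² + 7² = 25 + 49 = 74 ✓

74 = 5² + 7²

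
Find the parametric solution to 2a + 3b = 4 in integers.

Step 1: Compute gcd(2, 3) = 1.
Since 1 divides 4, solutions exist.

Step 2: Find a particular solution using extended Euclidean algorithm.
We get a₀ = -4, b₀ = 4.
Check: 2*-4 + 3*4 = 4 = 4 ✓

Step 3: Write the general solution.
a = -4 + (3/1)t = -4 + 3t
b = 4 - (2/1)t = 4 - 2t
for any integer t.

a = -4 + 3t, b = 4 - 2t for integer t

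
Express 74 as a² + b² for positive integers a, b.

We need to find integers a, b > 0 such that a² + b² = 74.
Trying a = 5: b² = 74 - 5² = 74 - 25 = 49
b = 7
Check: 5² + 7² = 25 + 49 = 74 ✓

74 = 5² + 7²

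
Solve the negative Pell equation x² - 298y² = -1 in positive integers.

We need x² = 298y² - 1. Try successive y:
y = 1: x² = 298·1² - 1 = 297, not a perfect square
y = 2: x² = 298·2² - 1 = 1191, not a perfect square
y = 3: x² = 298·3² - 1 = 2681, not a perfect square
...
y = 23725: x² = 298·23725² - 1 = 167736936249 = 409557² ✓
Check: 409557² - 298·23725² = 167736936249 - 167736936250 = -1 ✓

x = 409557, y = 23725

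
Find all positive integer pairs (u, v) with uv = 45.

The positive divisors of 45 are: 1, 3, 5, 9, 15, 45.
Each divisor d gives the pair (d, 45/d):
(1, 45), (3, 15), (5, 9), (9, 5), (15, 3), (45, 1)

(1, 45), (3, 15), (5, 9), (9, 5), (15, 3), (45, 1)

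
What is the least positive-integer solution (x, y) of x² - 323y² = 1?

We seek the smallest positive integers (x, y) with x² - 323y² = 1, i.e., x² = 323y² + 1.
Try successive y values:
y = 1: x² = 323·1² + 1 = 324, x = 18 ✓

Verify: 18² - 323·1² = 324 - 323 = 1 ✓

x = 18, y = 1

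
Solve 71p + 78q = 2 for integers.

Step 1: Check solvability.
gcd(71, 78) = 1
Since 1 divides 2, solutions exist.

Step 2: Apply extended Euclidean algorithm to find gcd.
We find integers such that 71*x0 + 78*y0 = 1

Step 3: Scale the particular solution.
Multiply by 2/1 = 2:
p = 22, q = -20

Step 4: Verify.
71*(22) + 78*(-20) = 2 = 2 ✓

p = 22, q = -20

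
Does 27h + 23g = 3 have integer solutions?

Step 1: Compute gcd(27, 23).
gcd(27, 23) = 1

Step 2: Check divisibility.
Does 1 divide 3? 3 = 1 x 3, so yes.

By the theorem on linear Diophantine equations, 27h + 23g = 3 has integer solutions if and only if gcd(27, 23) divides 3. Since 1 | 3, solutions exist.

Yes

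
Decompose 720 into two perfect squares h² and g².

We need to find integers h, g > 0 such that h² + g² = 720.
Trying h = 12: g² = 720 - 12² = 720 - 144 = 576
g = 24
Check: 12² + 24² = 144 + 576 = 720 ✓

720 = 12² + 24²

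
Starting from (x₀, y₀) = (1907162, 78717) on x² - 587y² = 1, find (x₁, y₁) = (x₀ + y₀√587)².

Solutions to x² - Dy² = 1 are generated by powers of (x₀ + y₀√D).
The next solution satisfies x₁ + y₁√587 = (x₀ + y₀√587)², giving:
x₁ = x₀² + 587y₀² = 1907162² + 587·78717² = 3637266894244 + 3637266894243 = 7274533788487
y₁ = 2x₀y₀ = 2·1907162·78717 = 300252142308

Verify: 7274533788487² - 587·300252142308² = 52918841839839024853749169 - 52918841839839024853749168 = 1 ✓

x = 7274533788487, y = 300252142308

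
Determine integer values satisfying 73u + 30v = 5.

Step 1: Check solvability.
gcd(73, 30) = 1
Since 1 divides 5, solutions exist.

Step 2: Apply extended Euclidean algorithm to find gcd.
We find integers such that 73*x0 + 30*y0 = 1

Step 3: Scale the particular solution.
Multiply by 5/1 = 5:
u = 35, v = -85

Step 4: Verify.
73*(35) + 30*(-85) = 5 = 5 ✓

u = 35, v = -85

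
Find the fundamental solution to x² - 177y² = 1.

We seek the smallest positive integers (x, y) with x² - 177y² = 1, i.e., x² = 177y² + 1.
Try successive y values:
y = 1: x² = 177·1² + 1 = 178, not a perfect square
y = 2: x² = 177·2² + 1 = 709, not a perfect square
y = 3: x² = 177·3² + 1 = 1594, not a perfect square
... continuing the search (or via continued fractions) ...
y = 4692: x² = 177·4692² + 1 = 3896630929, x = 62423 ✓

Verify: 62423² - 177·4692² = 3896630929 - 3896630928 = 1 ✓

x = 62423, y = 4692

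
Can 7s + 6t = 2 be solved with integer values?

Step 1: Compute gcd(7, 6).
gcd(7, 6) = 1

Step 2: Check divisibility.
Does 1 divide 2? 2 = 1 x 2, so yes.

By the theorem on linear Diophantine equations, 7s + 6t = 2 has integer solutions if and only if gcd(7, 6) divides 2. Since 1 | 2, solutions exist.

Yes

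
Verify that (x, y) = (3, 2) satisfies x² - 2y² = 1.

Compute x² = 3² = 9
Compute 2y² = 2·2² = 2·4 = 8
x² - 2y² = 9 - 8 = 1
Since this equals 1, (3, 2) is a solution.

Yes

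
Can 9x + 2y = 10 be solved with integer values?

Step 1: Compute gcd(9, 2).
gcd(9, 2) = 1

Step 2: Check divisibility.
Does 1 divide 10? 10 = 1 x 10, so yes.

By the theorem on linear Diophantine equations, 9x + 2y = 10 has integer solutions if and only if gcd(9, 2) divides 10. Since 1 | 10, solutions exist.

Yes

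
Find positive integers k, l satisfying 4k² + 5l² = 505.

Try small values of k and check whether (505 - 4k²)/5 is a perfect square.
k = 5: 4·5² = 100, so 5l² = 505 - 100 = 405, giving l² = 81, l = 9.
Check: 4·5² + 5·9² = 100 + 405 = 505 ✓

k = 5, l = 9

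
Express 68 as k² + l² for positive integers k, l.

We need to find integers k, l > 0 such that k² + l² = 68.
Trying k = 2: l² = 68 - 2² = 68 - 4 = 64
l = 8
Check: 2² + 8² = 4 + 64 = 68 ✓

68 = 2² + 8²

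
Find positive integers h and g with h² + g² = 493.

We need to find integers h, g > 0 such that h² + g² = 493.
Trying h = 3: g² = 493 - 3² = 493 - 9 = 484
g = 22
Check: 3² + 22² = 9 + 484 = 493 ✓

493 = 3² + 22²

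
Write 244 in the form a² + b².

We need to find integers a, b > 0 such that a² + b² = 244.
Trying a = 10: b² = 244 - 10² = 244 - 100 = 144
b = 12
Check: 10² + 12² = 100 + 144 = 244 ✓

244 = 10² + 12²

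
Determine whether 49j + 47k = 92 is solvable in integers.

Step 1: Compute gcd(49, 47).
gcd(49, 47) = 1

Step 2: Check divisibility.
Does 1 divide 92? 92 = 1 x 92, so yes.

By the theorem on linear Diophantine equations, 49j + 47k = 92 has integer solutions if and only if gcd(49, 47) divides 92. Since 1 | 92, solutions exist.

Yes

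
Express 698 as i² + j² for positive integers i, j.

We need to find integers i, j > 0 such that i² + j² = 698.
Trying i = 13: j² = 698 - 13² = 698 - 169 = 529
j = 23
Check: 13² + 23² = 169 + 529 = 698 ✓

698 = 13² + 23²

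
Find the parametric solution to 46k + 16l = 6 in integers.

Step 1: Compute gcd(46, 16) = 2.
Since 2 divides 6, solutions exist.

Step 2: Find a particular solution using extended Euclidean algorithm.
We get k₀ = -3, l₀ = 9.
Check: 46*-3 + 16*9 = 6 = 6 ✓

Step 3: Write the general solution.
k = -3 + (16/2)t = -3 + 8t
l = 9 - (46/2)t = 9 - 23t
for any integer t.

k = -3 + 8t, l = 9 - 23t for integer t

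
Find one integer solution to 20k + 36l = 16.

Step 1: Check solvability.
gcd(20, 36) = 4
Since 4 divides 16, solutions exist.

Step 2: Apply extended Euclidean algorithm to find gcd.
We find integers such that 20*x0 + 36*y0 = 4

Step 3: Scale the particular solution.
Multiply by 16/4 = 4:
k = 8, l = -4

Step 4: Verify.
20*(8) + 36*(-4) = 16 = 16 ✓

k = 8, l = -4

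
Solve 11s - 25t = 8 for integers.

Step 1: Check solvability.
gcd(11, 25) = 1
Since 1 divides 8, solutions exist.

Step 2: Apply extended Euclidean algorithm to find gcd.
We find integers such that 11*x0 + 25*y0 = 1

Step 3: Scale the particular solution.
Multiply by 8/1 = 8:
s = -72, t = -32

Step 4: Verify.
11*(-72) - 25*(-32) = 8 = 8 ✓

s = -72, t = -32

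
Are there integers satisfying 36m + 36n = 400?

Step 1: Compute gcd(36, 36).
gcd(36, 36) = 36

Step 2: Check divisibility.
Does 36 divide 400? 400 = 36 x 11 + 4, so no.

By the theorem on linear Diophantine equations, 36m + 36n = 400 has integer solutions if and only if gcd(36, 36) divides 400. Since 36 does not divide 400, no solutions exist.

No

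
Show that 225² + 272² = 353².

Compute a² + b² = 225² + 272² = 50625 + 73984 = 124609
Compute c² = 353² = 124609
Since 124609 = 124609, confirmed.

Yes, it is a Pythagorean triple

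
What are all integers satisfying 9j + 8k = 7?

Step 1: Compute gcd(9, 8) = 1.
Since 1 divides 7, solutions exist.

Step 2: Find a particular solution using extended Euclidean algorithm.
We get j₀ = 7, k₀ = -7.
Check: 9*7 + 8*-7 = 7 = 7 ✓

Step 3: Write the general solution.
j = 7 + (8/1)t = 7 + 8t
k = -7 - (9/1)t = -7 - 9t
for any integer t.

j = 7 + 8t, k = -7 - 9t for integer t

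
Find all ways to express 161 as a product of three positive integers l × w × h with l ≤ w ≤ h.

Iterate l from 1 to ⌊161^(1/3)⌋. For each l dividing 161, iterate w ≥ l with w dividing 161/l, and set h = 161/(l·w).
Triples found (2): (1×1×161), (1×7×23)

(1×1×161), (1×7×23)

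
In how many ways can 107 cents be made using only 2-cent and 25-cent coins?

We need non-negative integers (x, y) with 2x + 25y = 107.
For each x from 0 to 53, check if (107 - 2x) is a non-negative multiple of 25.
Solutions (x, y): (16,3), (41,1)
Count: 2

2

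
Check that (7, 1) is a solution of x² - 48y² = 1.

Compute x² = 7² = 49
Compute 48y² = 48·1² = 48·1 = 48
x² - 48y² = 49 - 48 = 1
Since this equals 1, (7, 1) is a solution.

Yes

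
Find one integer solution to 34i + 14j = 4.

Step 1: Check solvability.
gcd(34, 14) = 2
Since 2 divides 4, solutions exist.

Step 2: Apply extended Euclidean algorithm to find gcd.
We find integers such that 34*x0 + 14*y0 = 2

Step 3: Scale the particular solution.
Multiply by 4/2 = 2:
i = -4, j = 10

Step 4: Verify.
34*(-4) + 14*(10) = 4 = 4 ✓

i = -4, j = 10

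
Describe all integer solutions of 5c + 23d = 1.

Step 1: Compute gcd(5, 23) = 1.
Since 1 divides 1, solutions exist.

Step 2: Find a particular solution using extended Euclidean algorithm.
We get c₀ = -9, d₀ = 2.
Check: 5*-9 + 23*2 = 1 = 1 ✓

Step 3: Write the general solution.
c = -9 + (23/1)t = -9 + 23t
d = 2 - (5/1)t = 2 - 5t
for any integer t.

c = -9 + 23t, d = 2 - 5t for integer t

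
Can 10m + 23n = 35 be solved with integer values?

Step 1: Compute gcd(10, 23).
gcd(10, 23) = 1

Step 2: Check divisibility.
Does 1 divide 35? 35 = 1 x 35, so yes.

By the theorem on linear Diophantine equations, 10m + 23n = 35 has integer solutions if and only if gcd(10, 23) divides 35. Since 1 | 35, solutions exist.

Yes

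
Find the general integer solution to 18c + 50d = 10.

Step 1: Compute gcd(18, 50) = 2.
Since 2 divides 10, solutions exist.

Step 2: Find a particular solution using extended Euclidean algorithm.
We get c₀ = -55, d₀ = 20.
Check: 18*-55 + 50*20 = 10 = 10 ✓

Step 3: Write the general solution.
c = -55 + (50/2)t = -55 + 25t
d = 20 - (18/2)t = 20 - 9t
for any integer t.

c = -55 + 25t, d = 20 - 9t for integer t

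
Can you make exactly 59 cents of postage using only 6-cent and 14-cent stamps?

We need non-negative x, y with 6x + 14y = 59.
gcd(6, 14) = 2, and 2 does not divide 59.
No integer solutions exist, so certainly no non-negative ones.

No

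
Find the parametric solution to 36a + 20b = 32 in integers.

Step 1: Compute gcd(36, 20) = 4.
Since 4 divides 32, solutions exist.

Step 2: Find a particular solution using extended Euclidean algorithm.
We get a₀ = -8, b₀ = 16.
Check: 36*-8 + 20*16 = 32 = 32 ✓

Step 3: Write the general solution.
a = -8 + (20/4)t = -8 + 5t
b = 16 - (36/4)t = 16 - 9t
for any integer t.

a = -8 + 5t, b = 16 - 9t for integer t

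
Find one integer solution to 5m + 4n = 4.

Step 1: Check solvability.
gcd(5, 4) = 1
Since 1 divides 4, solutions exist.

Step 2: Apply extended Euclidean algorithm to find gcd.
We find integers such that 5*x0 + 4*y0 = 1

Step 3: Scale the particular solution.
Multiply by 4/1 = 4:
m = 4, n = -4

Step 4: Verify.
5*(4) + 4*(-4) = 4 = 4 ✓

m = 4, n = -4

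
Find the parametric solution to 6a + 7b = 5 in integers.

Step 1: Compute gcd(6, 7) = 1.
Since 1 divides 5, solutions exist.

Step 2: Find a particular solution using extended Euclidean algorithm.
We get a₀ = -5, b₀ = 5.
Check: 6*-5 + 7*5 = 5 = 5 ✓

Step 3: Write the general solution.
a = -5 + (7/1)t = -5 + 7t
b = 5 - (6/1)t = 5 - 6t
for any integer t.

a = -5 + 7t, b = 5 - 6t for integer t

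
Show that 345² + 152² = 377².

Compute a² + b² = 345² + 152² = 119025 + 23104 = 142129
Compute c² = 377² = 142129
Since 142129 = 142129, confirmed.

Yes, it is a Pythagorean triple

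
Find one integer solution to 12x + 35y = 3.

Step 1: Check solvability.
gcd(12, 35) = 1
Since 1 divides 3, solutions exist.

Step 2: Apply extended Euclidean algorithm to find gcd.
We find integers such that 12*x0 + 35*y0 = 1

Step 3: Scale the particular solution.
Multiply by 3/1 = 3:
x = 9, y = -3

Step 4: Verify.
12*(9) + 35*(-3) = 3 = 3 ✓

x = 9, y = -3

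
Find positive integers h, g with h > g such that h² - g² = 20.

Factor: h² - g² = (h+g)(h-g) = 20.
We need two factors of 20 with the same parity.
Use h+g = 10 and h-g = 2 (product 10·2 = 20).
Adding: 2h = 12, so h = 6.
Subtracting: 2g = 8, so g = 4.
Check: 6² - 4² = 36 - 16 = 20 ✓

h = 6, g = 4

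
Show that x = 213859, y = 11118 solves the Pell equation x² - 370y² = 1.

Compute x² = 213859² = 45735671881
Compute 370y² = 370·11118² = 370·123609924 = 45735671880
x² - 370y² = 45735671881 - 45735671880 = 1
Since this equals 1, (213859, 11118) is a solution.

Yes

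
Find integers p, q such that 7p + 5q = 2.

Step 1: Check solvability.
gcd(7, 5) = 1
Since 1 divides 2, solutions exist.

Step 2: Apply extended Euclidean algorithm to find gcd.
We find integers such that 7*x0 + 5*y0 = 1

Step 3: Scale the particular solution.
Multiply by 2/1 = 2:
p = -4, q = 6

Step 4: Verify.
7*(-4) + 5*(6) = 2 = 2 ✓

p = -4, q = 6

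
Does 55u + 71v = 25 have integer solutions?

Step 1: Compute gcd(55, 71).
gcd(55, 71) = 1

Step 2: Check divisibility.
Does 1 divide 25? 25 = 1 x 25, so yes.

By the theorem on linear Diophantine equations, 55u + 71v = 25 has integer solutions if and only if gcd(55, 71) divides 25. Since 1 | 25, solutions exist.

Yes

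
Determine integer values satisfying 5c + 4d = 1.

Step 1: Check solvability.
gcd(5, 4) = 1
Since 1 divides 1, solutions exist.

Step 2: Apply extended Euclidean algorithm to find gcd.
We find integers such that 5*x0 + 4*y0 = 1

Step 3: Scale the particular solution.
Multiply by 1/1 = 1:
c = 1, d = -1

Step 4: Verify.
5*(1) + 4*(-1) = 1 = 1 ✓

c = 1, d = -1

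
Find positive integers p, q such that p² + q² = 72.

Search for p with 72 - p² a perfect square.
p = 6: 72 - 6² = 72 - 36 = 36 = 6² ✓
So p = 6, q = 6.

p = 6, q = 6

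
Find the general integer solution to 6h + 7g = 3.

Step 1: Compute gcd(6, 7) = 1.
Since 1 divides 3, solutions exist.

Step 2: Find a particular solution using extended Euclidean algorithm.
We get h₀ = -3, g₀ = 3.
Check: 6*-3 + 7*3 = 3 = 3 ✓

Step 3: Write the general solution.
h = -3 + (7/1)t = -3 + 7t
g = 3 - (6/1)t = 3 - 6t
for any integer t.

h = -3 + 7t, g = 3 - 6t for integer t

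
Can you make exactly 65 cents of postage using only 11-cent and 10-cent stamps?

We need non-negative x, y with 11x + 10y = 65.
gcd(11, 10) = 1 divides 65, so integer solutions exist.
Search for a non-negative one: x = 5 gives 10y = 65 - 55 = 10, so y = 1.
Check: 11·5 + 10·1 = 65 ✓

Yes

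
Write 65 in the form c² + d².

We need to find integers c, d > 0 such that c² + d² = 65.
Trying c = 1: d² = 65 - 1² = 65 - 1 = 64
d = 8
Check: 1² + 8² = 1 + 64 = 65 ✓

65 = 1² + 8²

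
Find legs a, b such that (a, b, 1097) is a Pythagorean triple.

We need a² + b² = 1097² = 1203409.
Trying: 585² + 928² = 342225 + 861184 = 1203409 ✓

(585, 928, 1097)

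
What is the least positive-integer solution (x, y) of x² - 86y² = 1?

We seek the smallest positive integers (x, y) with x² - 86y² = 1, i.e., x² = 86y² + 1.
Try successive y values:
y = 1: x² = 86·1² + 1 = 87, not a perfect square
y = 2: x² = 86·2² + 1 = 345, not a perfect square
y = 3: x² = 86·3² + 1 = 775, not a perfect square
... continuing the search (or via continued fractions) ...
y = 1122: x² = 86·1122² + 1 = 108264025, x = 10405 ✓

Verify: 10405² - 86·1122² = 108264025 - 108264024 = 1 ✓

x = 10405, y = 1122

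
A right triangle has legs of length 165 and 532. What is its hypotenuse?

c² = a² + b² = 165² + 532² = 27225 + 283024 = 310249
c = 557

557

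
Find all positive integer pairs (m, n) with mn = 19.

The positive divisors of 19 are: 1, 19.
Each divisor d gives the pair (d, 19/d):
(1, 19), (19, 1)

(1, 19), (19, 1)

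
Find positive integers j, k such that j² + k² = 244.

Search for j with 244 - j² a perfect square.
j = 10: 244 - 10² = 244 - 100 = 144 = 12² ✓
So j = 10, k = 12.

j = 10, k = 12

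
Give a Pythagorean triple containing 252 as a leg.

We need the other leg and hypotenuse such that 252² + x² = c².
Take x = 115, c = 277: 252² + 115² = 63504 + 13225 = 76729 = 277² ✓
Triple: (115, 252, 277)

(115, 252, 277)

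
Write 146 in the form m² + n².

We need to find integers m, n > 0 such that m² + n² = 146.
Trying m = 5: n² = 146 - 5² = 146 - 25 = 121
n = 11
Check: 5² + 11² = 25 + 121 = 146 ✓

146 = 5² + 11²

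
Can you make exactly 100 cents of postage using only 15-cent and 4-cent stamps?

We need non-negative x, y with 15x + 4y = 100.
gcd(15, 4) = 1 divides 100, so integer solutions exist.
Search for a non-negative one: x = 0 gives 4y = 100 - 0 = 100, so y = 25.
Check: 15·0 + 4·25 = 100 ✓

Yes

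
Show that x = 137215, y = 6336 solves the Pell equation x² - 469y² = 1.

Compute x² = 137215² = 18827956225
Compute 469y² = 469·6336² = 469·40144896 = 18827956224
x² - 469y² = 18827956225 - 18827956224 = 1
Since this equals 1, (137215, 6336) is a solution.

Yes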